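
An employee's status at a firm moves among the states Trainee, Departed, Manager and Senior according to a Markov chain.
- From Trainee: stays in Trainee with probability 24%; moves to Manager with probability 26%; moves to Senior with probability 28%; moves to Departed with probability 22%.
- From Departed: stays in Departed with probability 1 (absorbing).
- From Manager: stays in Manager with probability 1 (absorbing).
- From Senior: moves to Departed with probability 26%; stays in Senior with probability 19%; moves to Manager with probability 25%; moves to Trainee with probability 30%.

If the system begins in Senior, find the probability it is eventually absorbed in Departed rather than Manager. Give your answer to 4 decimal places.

0.4959

Let h(s) be the probability of absorption at Departed starting from transient state s. Then h(Departed) = 1 and h(Manager) = 0. By first-step analysis:
h(Trainee) = 0.24·h(Trainee) + 0.22·1 + 0.26·0 + 0.28·h(Senior)
h(Senior) = 0.3·h(Trainee) + 0.26·1 + 0.25·0 + 0.19·h(Senior)
Solving: h(Trainee) = 0.4722, h(Senior) = 0.4959.
Starting from Senior, the probability is 0.4959.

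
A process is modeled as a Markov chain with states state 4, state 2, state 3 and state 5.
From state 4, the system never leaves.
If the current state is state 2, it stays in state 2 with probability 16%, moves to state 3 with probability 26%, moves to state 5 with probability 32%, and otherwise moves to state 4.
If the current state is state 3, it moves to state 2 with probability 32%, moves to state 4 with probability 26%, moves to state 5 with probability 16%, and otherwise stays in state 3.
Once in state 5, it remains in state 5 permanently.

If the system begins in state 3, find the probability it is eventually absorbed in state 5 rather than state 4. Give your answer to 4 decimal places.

Let h(s) be the probability of absorption at state 5 starting from transient state s. Then h(state 5) = 1 and h(state 4) = 0. By first-step analysis:
h(state 2) = 0.26·0 + 0.16·h(state 2) + 0.26·h(state 3) + 0.32·1
h(state 3) = 0.26·0 + 0.32·h(state 2) + 0.26·h(state 3) + 0.16·1
Solving: h(state 2) = 0.5171, h(state 3) = 0.4398.
Starting from state 3, the probability is 0.4398.

0.4398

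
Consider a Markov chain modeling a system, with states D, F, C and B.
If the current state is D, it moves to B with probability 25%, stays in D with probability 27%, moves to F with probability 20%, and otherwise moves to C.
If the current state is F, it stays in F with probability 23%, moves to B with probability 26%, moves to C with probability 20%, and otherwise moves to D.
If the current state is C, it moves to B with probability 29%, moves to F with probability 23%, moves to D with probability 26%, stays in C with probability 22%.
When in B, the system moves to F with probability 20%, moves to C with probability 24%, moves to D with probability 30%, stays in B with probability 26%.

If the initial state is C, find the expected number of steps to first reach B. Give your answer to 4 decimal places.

Let t(s) be the expected number of steps to first reach B from state s, with t(B) = 0. Conditioning on the first step:
t(D) = 1 + 0.27·t(D) + 0.2·t(F) + 0.28·t(C)
t(F) = 1 + 0.31·t(D) + 0.23·t(F) + 0.2·t(C)
t(C) = 1 + 0.26·t(D) + 0.23·t(F) + 0.22·t(C)
Solving: t(D) = 3.8159, t(F) = 3.7885, t(C) = 3.6712.
Expected steps from C to B: 3.6712.

3.6712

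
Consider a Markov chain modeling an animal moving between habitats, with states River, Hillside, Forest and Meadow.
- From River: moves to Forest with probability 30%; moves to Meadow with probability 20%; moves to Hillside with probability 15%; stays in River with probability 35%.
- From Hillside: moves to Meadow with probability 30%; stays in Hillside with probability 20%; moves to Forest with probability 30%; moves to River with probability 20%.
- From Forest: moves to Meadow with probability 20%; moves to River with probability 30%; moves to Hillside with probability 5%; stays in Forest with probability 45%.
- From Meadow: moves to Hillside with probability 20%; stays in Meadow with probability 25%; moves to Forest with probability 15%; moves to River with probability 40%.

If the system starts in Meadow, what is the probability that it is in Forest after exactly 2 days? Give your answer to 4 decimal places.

Propagate the distribution vector 2 days from Meadow.
After 0 days: (0.0000, 0.0000, 0.0000, 1.0000)
After 1 day: (0.4000, 0.2000, 0.1500, 0.2500)
After 2 days: (0.3250, 0.1575, 0.2850, 0.2325)
P(in Forest after 2 days) = 0.2850

0.2850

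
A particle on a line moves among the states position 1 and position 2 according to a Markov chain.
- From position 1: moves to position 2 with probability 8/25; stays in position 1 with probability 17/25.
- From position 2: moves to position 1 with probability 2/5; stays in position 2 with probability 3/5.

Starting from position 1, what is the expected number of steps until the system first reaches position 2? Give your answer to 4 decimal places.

3.1250

Let t(s) be the expected number of steps to first reach position 2 from state s, with t(position 2) = 0. Conditioning on the first step:
t(position 1) = 1 + 0.68·t(position 1)
Solving: t(position 1) = 3.1250.
Expected steps from position 1 to position 2: 3.1250.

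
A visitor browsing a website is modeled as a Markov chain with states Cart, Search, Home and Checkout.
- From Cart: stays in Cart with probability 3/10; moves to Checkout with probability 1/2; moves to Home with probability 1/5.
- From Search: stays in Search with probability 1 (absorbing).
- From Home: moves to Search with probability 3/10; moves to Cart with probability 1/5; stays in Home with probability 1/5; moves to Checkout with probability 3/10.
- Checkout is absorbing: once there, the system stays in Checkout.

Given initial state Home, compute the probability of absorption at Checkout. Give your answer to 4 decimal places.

0.5962

Let h(s) be the probability of absorption at Checkout starting from transient state s. Then h(Checkout) = 1 and h(Search) = 0. By first-step analysis:
h(Cart) = 0.3·h(Cart) + 0.2·h(Home) + 0.5·1
h(Home) = 0.2·h(Cart) + 0.3·0 + 0.2·h(Home) + 0.3·1
Solving: h(Cart) = 0.8846, h(Home) = 0.5962.
Starting from Home, the probability is 0.5962.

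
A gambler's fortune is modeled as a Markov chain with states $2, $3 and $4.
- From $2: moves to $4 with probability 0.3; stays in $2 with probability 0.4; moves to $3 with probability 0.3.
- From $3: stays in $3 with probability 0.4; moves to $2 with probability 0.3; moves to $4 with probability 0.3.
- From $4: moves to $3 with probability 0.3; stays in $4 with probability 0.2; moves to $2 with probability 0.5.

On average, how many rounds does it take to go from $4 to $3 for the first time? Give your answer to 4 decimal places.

Let t(s) be the expected number of rounds to first reach $3 from state s, with t($3) = 0. Conditioning on the first round:
t($2) = 1 + 0.4·t($2) + 0.3·t($4)
t($4) = 1 + 0.5·t($2) + 0.2·t($4)
Solving: t($2) = 3.3333, t($4) = 3.3333.
Expected rounds from $4 to $3: 3.3333.

3.3333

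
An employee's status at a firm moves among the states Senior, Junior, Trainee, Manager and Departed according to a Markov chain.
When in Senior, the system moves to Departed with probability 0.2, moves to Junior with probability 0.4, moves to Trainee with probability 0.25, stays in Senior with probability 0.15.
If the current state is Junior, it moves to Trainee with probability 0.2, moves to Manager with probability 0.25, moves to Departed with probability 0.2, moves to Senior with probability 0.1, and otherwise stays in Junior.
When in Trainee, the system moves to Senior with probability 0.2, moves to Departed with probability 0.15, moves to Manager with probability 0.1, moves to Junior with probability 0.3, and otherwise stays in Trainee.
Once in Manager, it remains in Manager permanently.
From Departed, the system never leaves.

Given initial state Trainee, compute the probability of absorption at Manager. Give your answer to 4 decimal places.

0.4269

Let h(s) be the probability of absorption at Manager starting from transient state s. Then h(Manager) = 1 and h(Departed) = 0. By first-step analysis:
h(Senior) = 0.15·h(Senior) + 0.4·h(Junior) + 0.25·h(Trainee) + 0.2·0
h(Junior) = 0.1·h(Senior) + 0.25·h(Junior) + 0.2·h(Trainee) + 0.25·1 + 0.2·0
h(Trainee) = 0.2·h(Senior) + 0.3·h(Junior) + 0.25·h(Trainee) + 0.1·1 + 0.15·0
Solving: h(Senior) = 0.3585, h(Junior) = 0.4950, h(Trainee) = 0.4269.
Starting from Trainee, the probability is 0.4269.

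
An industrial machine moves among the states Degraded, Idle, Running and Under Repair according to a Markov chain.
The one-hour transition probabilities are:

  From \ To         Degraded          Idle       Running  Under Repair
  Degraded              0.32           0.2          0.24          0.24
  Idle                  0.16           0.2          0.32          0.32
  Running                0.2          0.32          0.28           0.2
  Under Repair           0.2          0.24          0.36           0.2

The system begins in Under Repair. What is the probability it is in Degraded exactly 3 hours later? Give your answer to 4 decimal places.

0.2157

Propagate the distribution vector 3 hours from Under Repair.
After 0 hours: (0.0000, 0.0000, 0.0000, 1.0000)
After 1 hour: (0.2000, 0.2400, 0.3600, 0.2000)
After 2 hours: (0.2144, 0.2512, 0.2976, 0.2368)
After 3 hours: (0.2157, 0.2452, 0.3004, 0.2387)
P(in Degraded after 3 hours) = 0.2157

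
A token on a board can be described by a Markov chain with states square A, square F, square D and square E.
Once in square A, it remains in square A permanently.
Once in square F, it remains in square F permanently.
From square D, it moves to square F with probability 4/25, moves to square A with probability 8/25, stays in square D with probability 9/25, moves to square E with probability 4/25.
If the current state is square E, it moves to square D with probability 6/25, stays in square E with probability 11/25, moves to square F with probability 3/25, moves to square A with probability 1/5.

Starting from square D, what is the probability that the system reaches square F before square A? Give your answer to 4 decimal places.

0.3400

Let h(s) be the probability of absorption at square F starting from transient state s. Then h(square F) = 1 and h(square A) = 0. By first-step analysis:
h(square D) = 0.32·0 + 0.16·1 + 0.36·h(square D) + 0.16·h(square E)
h(square E) = 0.2·0 + 0.12·1 + 0.24·h(square D) + 0.44·h(square E)
Solving: h(square D) = 0.3400, h(square E) = 0.3600.
Starting from square D, the probability is 0.3400.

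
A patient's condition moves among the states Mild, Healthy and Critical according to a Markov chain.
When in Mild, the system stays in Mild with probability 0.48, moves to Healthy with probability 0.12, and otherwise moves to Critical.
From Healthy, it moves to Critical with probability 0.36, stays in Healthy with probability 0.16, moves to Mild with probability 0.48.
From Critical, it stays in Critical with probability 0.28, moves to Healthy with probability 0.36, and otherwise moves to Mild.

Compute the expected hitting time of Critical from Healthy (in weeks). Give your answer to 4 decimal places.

Let t(s) be the expected number of weeks to first reach Critical from state s, with t(Critical) = 0. Conditioning on the first week:
t(Mild) = 1 + 0.48·t(Mild) + 0.12·t(Healthy)
t(Healthy) = 1 + 0.48·t(Mild) + 0.16·t(Healthy)
Solving: t(Mild) = 2.5316, t(Healthy) = 2.6371.
Expected weeks from Healthy to Critical: 2.6371.

2.6371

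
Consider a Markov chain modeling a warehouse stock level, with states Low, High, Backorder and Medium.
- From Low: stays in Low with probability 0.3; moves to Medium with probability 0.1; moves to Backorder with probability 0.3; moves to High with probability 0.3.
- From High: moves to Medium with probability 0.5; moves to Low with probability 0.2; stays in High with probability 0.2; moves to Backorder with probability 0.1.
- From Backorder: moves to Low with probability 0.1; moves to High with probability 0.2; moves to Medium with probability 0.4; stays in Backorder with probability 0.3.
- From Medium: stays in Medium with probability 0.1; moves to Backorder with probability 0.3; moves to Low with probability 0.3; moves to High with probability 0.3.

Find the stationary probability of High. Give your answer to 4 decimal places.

Let the stationary distribution be π with π = πP and π_1 + π_2 + π_3 + π_4 = 1.
π_1 = 0.3·π_1 + 0.2·π_2 + 0.1·π_3 + 0.3·π_4
π_2 = 0.3·π_1 + 0.2·π_2 + 0.2·π_3 + 0.3·π_4
π_3 = 0.3·π_1 + 0.1·π_2 + 0.3·π_3 + 0.3·π_4
Solving with the normalization constraint gives π = (0.2250, 0.2500, 0.2500, 0.2750).
So the stationary probability of High is 0.2500.

0.2500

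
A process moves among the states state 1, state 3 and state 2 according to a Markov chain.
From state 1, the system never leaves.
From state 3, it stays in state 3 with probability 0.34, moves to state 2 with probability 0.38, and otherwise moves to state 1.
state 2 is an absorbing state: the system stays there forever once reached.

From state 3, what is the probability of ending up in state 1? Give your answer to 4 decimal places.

0.4242

Let h(s) be the probability of absorption at state 1 starting from transient state s. Then h(state 1) = 1 and h(state 2) = 0. By first-step analysis:
h(state 3) = 0.28·1 + 0.34·h(state 3) + 0.38·0
Solving: h(state 3) = 0.4242.
Starting from state 3, the probability is 0.4242.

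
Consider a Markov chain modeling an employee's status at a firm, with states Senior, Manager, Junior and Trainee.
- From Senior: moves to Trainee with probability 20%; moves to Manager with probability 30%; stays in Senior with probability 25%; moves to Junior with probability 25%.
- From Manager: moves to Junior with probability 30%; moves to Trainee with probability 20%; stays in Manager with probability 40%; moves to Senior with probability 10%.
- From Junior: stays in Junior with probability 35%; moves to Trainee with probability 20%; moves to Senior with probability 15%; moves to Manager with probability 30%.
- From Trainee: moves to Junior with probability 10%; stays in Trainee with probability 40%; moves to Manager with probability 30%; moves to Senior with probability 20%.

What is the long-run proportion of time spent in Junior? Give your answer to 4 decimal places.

0.2546

Let the stationary distribution be π with π = πP and π_1 + π_2 + π_3 + π_4 = 1.
π_1 = 0.25·π_1 + 0.1·π_2 + 0.15·π_3 + 0.2·π_4
π_2 = 0.3·π_1 + 0.4·π_2 + 0.3·π_3 + 0.3·π_4
π_3 = 0.25·π_1 + 0.3·π_2 + 0.35·π_3 + 0.1·π_4
Solving with the normalization constraint gives π = (0.1620, 0.3333, 0.2546, 0.2500).
So the stationary probability of Junior is 0.2546.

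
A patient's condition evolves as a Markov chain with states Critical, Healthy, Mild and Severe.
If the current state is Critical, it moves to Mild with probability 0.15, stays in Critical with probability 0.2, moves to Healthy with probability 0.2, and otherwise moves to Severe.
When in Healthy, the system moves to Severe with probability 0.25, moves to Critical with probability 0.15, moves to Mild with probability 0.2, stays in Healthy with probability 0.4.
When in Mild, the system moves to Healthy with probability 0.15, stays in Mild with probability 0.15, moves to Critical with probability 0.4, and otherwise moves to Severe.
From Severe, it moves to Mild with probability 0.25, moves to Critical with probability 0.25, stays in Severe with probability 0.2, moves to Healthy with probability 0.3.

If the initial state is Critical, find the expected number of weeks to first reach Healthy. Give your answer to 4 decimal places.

4.4523

Let t(s) be the expected number of weeks to first reach Healthy from state s, with t(Healthy) = 0. Conditioning on the first week:
t(Critical) = 1 + 0.2·t(Critical) + 0.15·t(Mild) + 0.45·t(Severe)
t(Mild) = 1 + 0.4·t(Critical) + 0.15·t(Mild) + 0.3·t(Severe)
t(Severe) = 1 + 0.25·t(Critical) + 0.25·t(Mild) + 0.2·t(Severe)
Solving: t(Critical) = 4.4523, t(Mild) = 4.7250, t(Severe) = 4.1179.
Expected weeks from Critical to Healthy: 4.4523.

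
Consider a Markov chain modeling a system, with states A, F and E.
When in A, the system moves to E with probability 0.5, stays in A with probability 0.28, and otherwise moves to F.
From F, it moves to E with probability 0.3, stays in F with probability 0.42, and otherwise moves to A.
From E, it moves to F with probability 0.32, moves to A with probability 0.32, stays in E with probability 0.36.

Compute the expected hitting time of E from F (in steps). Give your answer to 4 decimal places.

Let t(s) be the expected number of steps to first reach E from state s, with t(E) = 0. Conditioning on the first step:
t(A) = 1 + 0.28·t(A) + 0.22·t(F)
t(F) = 1 + 0.28·t(A) + 0.42·t(F)
Solving: t(A) = 2.2472, t(F) = 2.8090.
Expected steps from F to E: 2.8090.

2.8090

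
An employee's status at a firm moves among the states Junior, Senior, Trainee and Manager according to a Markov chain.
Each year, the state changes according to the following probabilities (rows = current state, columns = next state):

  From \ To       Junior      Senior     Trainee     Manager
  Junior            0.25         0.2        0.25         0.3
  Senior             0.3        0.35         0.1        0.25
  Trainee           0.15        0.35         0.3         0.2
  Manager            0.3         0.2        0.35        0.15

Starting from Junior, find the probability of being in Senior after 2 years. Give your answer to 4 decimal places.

Propagate the distribution vector 2 years from Junior.
After 0 years: (1.0000, 0.0000, 0.0000, 0.0000)
After 1 year: (0.2500, 0.2000, 0.2500, 0.3000)
After 2 years: (0.2500, 0.2675, 0.2625, 0.2200)
P(in Senior after 2 years) = 0.2675

0.2675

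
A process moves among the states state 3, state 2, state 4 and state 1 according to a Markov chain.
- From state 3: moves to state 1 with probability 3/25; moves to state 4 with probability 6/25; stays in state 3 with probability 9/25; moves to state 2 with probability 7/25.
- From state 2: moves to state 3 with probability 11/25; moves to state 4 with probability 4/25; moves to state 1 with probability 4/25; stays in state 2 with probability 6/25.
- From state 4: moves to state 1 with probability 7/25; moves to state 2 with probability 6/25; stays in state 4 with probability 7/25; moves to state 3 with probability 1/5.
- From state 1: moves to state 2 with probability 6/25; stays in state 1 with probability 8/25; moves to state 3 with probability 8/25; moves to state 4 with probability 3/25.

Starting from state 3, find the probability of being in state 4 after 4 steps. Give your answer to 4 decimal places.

0.2036

Propagate the distribution vector 4 steps from state 3.
After 0 steps: (1.0000, 0.0000, 0.0000, 0.0000)
After 1 step: (0.3600, 0.2800, 0.2400, 0.1200)
After 2 steps: (0.3392, 0.2544, 0.2128, 0.1936)
After 3 steps: (0.3386, 0.2536, 0.2049, 0.2029)
After 4 steps: (0.3394, 0.2535, 0.2036, 0.2035)
P(in state 4 after 4 steps) = 0.2036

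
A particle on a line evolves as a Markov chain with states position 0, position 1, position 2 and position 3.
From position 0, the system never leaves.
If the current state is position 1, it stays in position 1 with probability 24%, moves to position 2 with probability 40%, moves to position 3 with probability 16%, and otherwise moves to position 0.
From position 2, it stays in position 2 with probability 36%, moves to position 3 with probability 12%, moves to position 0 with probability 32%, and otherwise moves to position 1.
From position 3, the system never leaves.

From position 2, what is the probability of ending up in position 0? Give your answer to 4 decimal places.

0.6969

Let h(s) be the probability of absorption at position 0 starting from transient state s. Then h(position 0) = 1 and h(position 3) = 0. By first-step analysis:
h(position 1) = 0.2·1 + 0.24·h(position 1) + 0.4·h(position 2) + 0.16·0
h(position 2) = 0.32·1 + 0.2·h(position 1) + 0.36·h(position 2) + 0.12·0
Solving: h(position 1) = 0.6299, h(position 2) = 0.6969.
Starting from position 2, the probability is 0.6969.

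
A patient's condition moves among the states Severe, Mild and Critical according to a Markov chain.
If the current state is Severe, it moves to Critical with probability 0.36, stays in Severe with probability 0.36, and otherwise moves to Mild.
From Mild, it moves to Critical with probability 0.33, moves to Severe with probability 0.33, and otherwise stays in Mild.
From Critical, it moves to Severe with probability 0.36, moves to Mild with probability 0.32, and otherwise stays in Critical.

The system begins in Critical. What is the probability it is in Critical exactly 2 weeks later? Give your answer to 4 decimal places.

0.3376

Sum over the intermediate state after 1 week:
P = P(Critical→Severe)·P(Severe→Critical) + P(Critical→Mild)·P(Mild→Critical) + P(Critical→Critical)·P(Critical→Critical)
  = 0.36×0.36 + 0.32×0.33 + 0.32×0.32
  = 0.1296 + 0.1056 + 0.1024 = 0.3376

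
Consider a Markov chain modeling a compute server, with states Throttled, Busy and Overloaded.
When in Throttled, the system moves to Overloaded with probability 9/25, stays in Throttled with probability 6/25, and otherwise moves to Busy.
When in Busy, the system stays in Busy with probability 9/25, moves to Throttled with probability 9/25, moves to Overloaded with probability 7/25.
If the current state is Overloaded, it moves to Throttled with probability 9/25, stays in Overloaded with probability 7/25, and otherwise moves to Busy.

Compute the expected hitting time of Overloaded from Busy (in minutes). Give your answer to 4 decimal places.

Let t(s) be the expected number of minutes to first reach Overloaded from state s, with t(Overloaded) = 0. Conditioning on the first minute:
t(Throttled) = 1 + 0.24·t(Throttled) + 0.4·t(Busy)
t(Busy) = 1 + 0.36·t(Throttled) + 0.36·t(Busy)
Solving: t(Throttled) = 3.0374, t(Busy) = 3.2710.
Expected minutes from Busy to Overloaded: 3.2710.

3.2710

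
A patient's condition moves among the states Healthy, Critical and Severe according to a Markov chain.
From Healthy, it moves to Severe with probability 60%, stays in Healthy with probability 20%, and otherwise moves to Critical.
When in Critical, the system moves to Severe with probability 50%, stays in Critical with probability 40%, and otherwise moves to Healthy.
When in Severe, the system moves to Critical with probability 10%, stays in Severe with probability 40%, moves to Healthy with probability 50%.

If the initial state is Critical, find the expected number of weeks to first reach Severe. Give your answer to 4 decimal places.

1.9565

Let t(s) be the expected number of weeks to first reach Severe from state s, with t(Severe) = 0. Conditioning on the first week:
t(Healthy) = 1 + 0.2·t(Healthy) + 0.2·t(Critical)
t(Critical) = 1 + 0.1·t(Healthy) + 0.4·t(Critical)
Solving: t(Healthy) = 1.7391, t(Critical) = 1.9565.
Expected weeks from Critical to Severe: 1.9565.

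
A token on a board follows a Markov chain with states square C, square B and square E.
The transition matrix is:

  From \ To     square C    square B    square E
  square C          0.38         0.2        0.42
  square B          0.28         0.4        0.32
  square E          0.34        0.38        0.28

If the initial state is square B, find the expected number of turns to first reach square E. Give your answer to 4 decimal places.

Let t(s) be the expected number of turns to first reach square E from state s, with t(square E) = 0. Conditioning on the first turn:
t(square C) = 1 + 0.38·t(square C) + 0.2·t(square B)
t(square B) = 1 + 0.28·t(square C) + 0.4·t(square B)
Solving: t(square C) = 2.5316, t(square B) = 2.8481.
Expected turns from square B to square E: 2.8481.

2.8481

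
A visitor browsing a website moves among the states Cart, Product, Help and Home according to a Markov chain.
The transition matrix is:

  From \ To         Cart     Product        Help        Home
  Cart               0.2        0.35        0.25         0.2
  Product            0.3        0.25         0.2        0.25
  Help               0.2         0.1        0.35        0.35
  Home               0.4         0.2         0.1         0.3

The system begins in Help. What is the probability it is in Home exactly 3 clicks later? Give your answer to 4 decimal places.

0.2734

Propagate the distribution vector 3 clicks from Help.
After 0 clicks: (0.0000, 0.0000, 1.0000, 0.0000)
After 1 click: (0.2000, 0.1000, 0.3500, 0.3500)
After 2 clicks: (0.2800, 0.2000, 0.2275, 0.2925)
After 3 clicks: (0.2785, 0.2293, 0.2189, 0.2734)
P(in Home after 3 clicks) = 0.2734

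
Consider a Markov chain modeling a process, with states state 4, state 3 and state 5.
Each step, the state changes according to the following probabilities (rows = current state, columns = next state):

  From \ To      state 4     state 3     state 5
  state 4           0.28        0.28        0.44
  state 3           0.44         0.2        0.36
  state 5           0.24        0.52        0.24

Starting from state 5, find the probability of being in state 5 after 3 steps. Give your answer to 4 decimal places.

Propagate the distribution vector 3 steps from state 5.
After 0 steps: (0.0000, 0.0000, 1.0000)
After 1 step: (0.2400, 0.5200, 0.2400)
After 2 steps: (0.3536, 0.2960, 0.3504)
After 3 steps: (0.3133, 0.3404, 0.3462)
P(in state 5 after 3 steps) = 0.3462

0.3462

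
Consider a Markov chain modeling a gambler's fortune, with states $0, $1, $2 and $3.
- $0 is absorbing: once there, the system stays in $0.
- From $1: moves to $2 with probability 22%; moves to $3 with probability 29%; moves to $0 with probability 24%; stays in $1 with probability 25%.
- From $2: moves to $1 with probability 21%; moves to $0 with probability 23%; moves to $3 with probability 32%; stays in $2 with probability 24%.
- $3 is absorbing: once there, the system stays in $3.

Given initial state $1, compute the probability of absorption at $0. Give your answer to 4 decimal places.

0.4448

Let h(s) be the probability of absorption at $0 starting from transient state s. Then h($0) = 1 and h($3) = 0. By first-step analysis:
h($1) = 0.24·1 + 0.25·h($1) + 0.22·h($2) + 0.29·0
h($2) = 0.23·1 + 0.21·h($1) + 0.24·h($2) + 0.32·0
Solving: h($1) = 0.4448, h($2) = 0.4255.
Starting from $1, the probability is 0.4448.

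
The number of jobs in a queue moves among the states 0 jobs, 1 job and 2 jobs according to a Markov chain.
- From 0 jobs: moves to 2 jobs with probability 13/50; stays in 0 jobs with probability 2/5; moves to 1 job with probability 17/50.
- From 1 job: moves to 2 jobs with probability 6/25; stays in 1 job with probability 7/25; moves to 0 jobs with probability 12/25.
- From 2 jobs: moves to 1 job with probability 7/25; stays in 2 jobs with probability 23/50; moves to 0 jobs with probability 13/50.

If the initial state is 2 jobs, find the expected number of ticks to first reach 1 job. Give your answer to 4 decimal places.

3.3541

Let t(s) be the expected number of ticks to first reach 1 job from state s, with t(1 job) = 0. Conditioning on the first tick:
t(0 jobs) = 1 + 0.4·t(0 jobs) + 0.26·t(2 jobs)
t(2 jobs) = 1 + 0.26·t(0 jobs) + 0.46·t(2 jobs)
Solving: t(0 jobs) = 3.1201, t(2 jobs) = 3.3541.
Expected ticks from 2 jobs to 1 job: 3.3541.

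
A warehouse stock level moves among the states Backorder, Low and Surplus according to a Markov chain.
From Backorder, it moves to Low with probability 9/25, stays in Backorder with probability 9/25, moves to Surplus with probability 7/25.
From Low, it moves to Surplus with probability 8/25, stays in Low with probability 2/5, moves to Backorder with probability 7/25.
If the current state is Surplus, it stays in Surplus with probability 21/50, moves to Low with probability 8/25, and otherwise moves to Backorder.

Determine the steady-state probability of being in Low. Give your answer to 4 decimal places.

0.3607

Let the stationary distribution be π with π = πP and π_1 + π_2 + π_3 = 1.
π_1 = 0.36·π_1 + 0.28·π_2 + 0.26·π_3
π_2 = 0.36·π_1 + 0.4·π_2 + 0.32·π_3
Solving with the normalization constraint gives π = (0.2969, 0.3607, 0.3424).
So the stationary probability of Low is 0.3607.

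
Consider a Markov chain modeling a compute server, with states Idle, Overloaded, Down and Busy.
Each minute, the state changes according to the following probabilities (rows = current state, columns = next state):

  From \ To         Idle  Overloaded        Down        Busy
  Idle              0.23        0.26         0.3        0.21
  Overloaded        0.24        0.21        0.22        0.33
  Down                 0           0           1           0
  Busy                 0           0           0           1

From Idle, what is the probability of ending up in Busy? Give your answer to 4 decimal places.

Let h(s) be the probability of absorption at Busy starting from transient state s. Then h(Busy) = 1 and h(Down) = 0. By first-step analysis:
h(Idle) = 0.23·h(Idle) + 0.26·h(Overloaded) + 0.3·0 + 0.21·1
h(Overloaded) = 0.24·h(Idle) + 0.21·h(Overloaded) + 0.22·0 + 0.33·1
Solving: h(Idle) = 0.4611, h(Overloaded) = 0.5578.
Starting from Idle, the probability is 0.4611.

0.4611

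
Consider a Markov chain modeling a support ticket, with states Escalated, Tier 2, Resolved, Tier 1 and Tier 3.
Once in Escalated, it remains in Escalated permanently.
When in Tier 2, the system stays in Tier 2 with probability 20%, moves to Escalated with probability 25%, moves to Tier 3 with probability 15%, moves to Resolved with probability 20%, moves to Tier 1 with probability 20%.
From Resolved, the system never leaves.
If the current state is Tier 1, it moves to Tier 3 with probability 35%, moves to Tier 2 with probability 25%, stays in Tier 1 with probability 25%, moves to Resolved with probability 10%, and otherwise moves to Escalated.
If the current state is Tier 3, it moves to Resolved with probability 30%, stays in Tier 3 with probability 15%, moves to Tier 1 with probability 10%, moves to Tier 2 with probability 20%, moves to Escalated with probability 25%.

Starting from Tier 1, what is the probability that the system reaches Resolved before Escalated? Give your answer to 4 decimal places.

0.5429

Let h(s) be the probability of absorption at Resolved starting from transient state s. Then h(Resolved) = 1 and h(Escalated) = 0. By first-step analysis:
h(Tier 2) = 0.25·0 + 0.2·h(Tier 2) + 0.2·1 + 0.2·h(Tier 1) + 0.15·h(Tier 3)
h(Tier 1) = 0.05·0 + 0.25·h(Tier 2) + 0.1·1 + 0.25·h(Tier 1) + 0.35·h(Tier 3)
h(Tier 3) = 0.25·0 + 0.2·h(Tier 2) + 0.3·1 + 0.1·h(Tier 1) + 0.15·h(Tier 3)
Solving: h(Tier 2) = 0.4853, h(Tier 1) = 0.5429, h(Tier 3) = 0.5310.
Starting from Tier 1, the probability is 0.5429.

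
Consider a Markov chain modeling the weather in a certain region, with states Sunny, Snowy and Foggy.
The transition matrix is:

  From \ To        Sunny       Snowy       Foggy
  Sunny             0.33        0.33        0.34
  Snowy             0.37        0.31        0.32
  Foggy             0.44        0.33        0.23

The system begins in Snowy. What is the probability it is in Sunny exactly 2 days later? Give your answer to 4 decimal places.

0.3776

Sum over the intermediate state after 1 day:
P = P(Snowy→Sunny)·P(Sunny→Sunny) + P(Snowy→Snowy)·P(Snowy→Sunny) + P(Snowy→Foggy)·P(Foggy→Sunny)
  = 0.37×0.33 + 0.31×0.37 + 0.32×0.44
  = 0.1221 + 0.1147 + 0.1408 = 0.3776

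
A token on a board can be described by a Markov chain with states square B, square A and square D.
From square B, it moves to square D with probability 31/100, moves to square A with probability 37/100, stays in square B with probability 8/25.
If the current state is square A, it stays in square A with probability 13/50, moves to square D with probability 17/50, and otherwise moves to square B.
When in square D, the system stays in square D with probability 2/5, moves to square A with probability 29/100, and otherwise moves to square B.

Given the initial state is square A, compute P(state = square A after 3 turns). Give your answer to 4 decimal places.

Propagate the distribution vector 3 turns from square A.
After 0 turns: (0.0000, 1.0000, 0.0000)
After 1 turn: (0.4000, 0.2600, 0.3400)
After 2 turns: (0.3374, 0.3142, 0.3484)
After 3 turns: (0.3417, 0.3076, 0.3508)
P(in square A after 3 turns) = 0.3076

0.3076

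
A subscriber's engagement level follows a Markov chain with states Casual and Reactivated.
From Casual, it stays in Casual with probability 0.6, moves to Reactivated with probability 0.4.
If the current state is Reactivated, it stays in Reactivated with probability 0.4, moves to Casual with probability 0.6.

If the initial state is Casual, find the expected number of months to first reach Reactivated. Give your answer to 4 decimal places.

2.5000

Let t(s) be the expected number of months to first reach Reactivated from state s, with t(Reactivated) = 0. Conditioning on the first month:
t(Casual) = 1 + 0.6·t(Casual)
Solving: t(Casual) = 2.5000.
Expected months from Casual to Reactivated: 2.5000.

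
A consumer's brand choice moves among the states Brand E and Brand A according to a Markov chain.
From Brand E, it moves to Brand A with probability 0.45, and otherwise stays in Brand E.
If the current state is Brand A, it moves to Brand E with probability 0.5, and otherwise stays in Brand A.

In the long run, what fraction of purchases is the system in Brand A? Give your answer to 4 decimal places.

Let the stationary distribution be π with π = πP and π_1 + π_2 = 1.
π_1 = 0.55·π_1 + 0.5·π_2
Solving with the normalization constraint gives π = (0.5263, 0.4737).
So the stationary probability of Brand A is 0.4737.

0.4737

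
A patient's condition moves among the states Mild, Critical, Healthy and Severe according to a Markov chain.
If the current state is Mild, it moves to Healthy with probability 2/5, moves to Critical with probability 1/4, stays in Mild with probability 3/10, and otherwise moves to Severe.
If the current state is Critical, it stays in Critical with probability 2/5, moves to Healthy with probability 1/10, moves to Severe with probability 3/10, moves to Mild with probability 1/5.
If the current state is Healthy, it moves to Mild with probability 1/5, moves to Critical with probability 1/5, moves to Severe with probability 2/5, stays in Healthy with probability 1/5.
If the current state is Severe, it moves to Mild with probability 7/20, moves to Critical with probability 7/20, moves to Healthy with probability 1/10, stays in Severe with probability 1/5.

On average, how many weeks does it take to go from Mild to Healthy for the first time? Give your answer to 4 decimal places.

3.8272

Let t(s) be the expected number of weeks to first reach Healthy from state s, with t(Healthy) = 0. Conditioning on the first week:
t(Mild) = 1 + 0.3·t(Mild) + 0.25·t(Critical) + 0.05·t(Severe)
t(Critical) = 1 + 0.2·t(Mild) + 0.4·t(Critical) + 0.3·t(Severe)
t(Severe) = 1 + 0.35·t(Mild) + 0.35·t(Critical) + 0.2·t(Severe)
Solving: t(Mild) = 3.8272, t(Critical) = 5.6379, t(Severe) = 5.3909.
Expected weeks from Mild to Healthy: 3.8272.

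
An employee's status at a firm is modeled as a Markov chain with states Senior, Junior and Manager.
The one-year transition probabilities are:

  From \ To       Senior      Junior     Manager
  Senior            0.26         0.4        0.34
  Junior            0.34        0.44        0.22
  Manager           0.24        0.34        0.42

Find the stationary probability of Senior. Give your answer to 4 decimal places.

0.2854

Let the stationary distribution be π with π = πP and π_1 + π_2 + π_3 = 1.
π_1 = 0.26·π_1 + 0.34·π_2 + 0.24·π_3
π_2 = 0.4·π_1 + 0.44·π_2 + 0.34·π_3
Solving with the normalization constraint gives π = (0.2854, 0.3968, 0.3178).
So the stationary probability of Senior is 0.2854.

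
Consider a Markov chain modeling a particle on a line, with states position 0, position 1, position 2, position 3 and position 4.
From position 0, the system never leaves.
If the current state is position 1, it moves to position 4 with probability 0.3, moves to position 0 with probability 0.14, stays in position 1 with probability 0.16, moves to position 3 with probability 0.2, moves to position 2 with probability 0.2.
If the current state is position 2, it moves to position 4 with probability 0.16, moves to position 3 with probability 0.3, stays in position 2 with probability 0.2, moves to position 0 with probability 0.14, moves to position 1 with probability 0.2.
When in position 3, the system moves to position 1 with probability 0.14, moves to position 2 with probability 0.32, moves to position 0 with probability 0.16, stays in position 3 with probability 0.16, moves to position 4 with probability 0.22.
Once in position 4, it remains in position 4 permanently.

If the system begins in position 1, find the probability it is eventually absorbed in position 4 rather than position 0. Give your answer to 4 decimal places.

0.6353

Let h(s) be the probability of absorption at position 4 starting from transient state s. Then h(position 4) = 1 and h(position 0) = 0. By first-step analysis:
h(position 1) = 0.14·0 + 0.16·h(position 1) + 0.2·h(position 2) + 0.2·h(position 3) + 0.3·1
h(position 2) = 0.14·0 + 0.2·h(position 1) + 0.2·h(position 2) + 0.3·h(position 3) + 0.16·1
h(position 3) = 0.16·0 + 0.14·h(position 1) + 0.32·h(position 2) + 0.16·h(position 3) + 0.22·1
Solving: h(position 1) = 0.6353, h(position 2) = 0.5795, h(position 3) = 0.5886.
Starting from position 1, the probability is 0.6353.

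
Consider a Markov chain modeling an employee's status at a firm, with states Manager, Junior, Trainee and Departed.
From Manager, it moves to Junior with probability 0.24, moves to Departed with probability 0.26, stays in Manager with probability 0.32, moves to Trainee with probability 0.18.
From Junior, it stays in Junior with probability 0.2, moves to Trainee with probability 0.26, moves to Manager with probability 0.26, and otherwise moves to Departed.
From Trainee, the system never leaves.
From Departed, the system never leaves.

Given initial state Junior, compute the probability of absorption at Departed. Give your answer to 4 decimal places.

Let h(s) be the probability of absorption at Departed starting from transient state s. Then h(Departed) = 1 and h(Trainee) = 0. By first-step analysis:
h(Manager) = 0.32·h(Manager) + 0.24·h(Junior) + 0.18·0 + 0.26·1
h(Junior) = 0.26·h(Manager) + 0.2·h(Junior) + 0.26·0 + 0.28·1
Solving: h(Manager) = 0.5714, h(Junior) = 0.5357.
Starting from Junior, the probability is 0.5357.

0.5357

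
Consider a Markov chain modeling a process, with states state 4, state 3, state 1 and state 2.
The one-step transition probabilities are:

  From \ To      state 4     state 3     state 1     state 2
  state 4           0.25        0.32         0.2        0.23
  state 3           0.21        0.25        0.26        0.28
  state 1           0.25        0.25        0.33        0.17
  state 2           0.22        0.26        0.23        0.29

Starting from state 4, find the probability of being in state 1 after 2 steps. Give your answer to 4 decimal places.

Propagate the distribution vector 2 steps from state 4.
After 0 steps: (1.0000, 0.0000, 0.0000, 0.0000)
After 1 step: (0.2500, 0.3200, 0.2000, 0.2300)
After 2 steps: (0.2303, 0.2698, 0.2521, 0.2478)
P(in state 1 after 2 steps) = 0.2521

0.2521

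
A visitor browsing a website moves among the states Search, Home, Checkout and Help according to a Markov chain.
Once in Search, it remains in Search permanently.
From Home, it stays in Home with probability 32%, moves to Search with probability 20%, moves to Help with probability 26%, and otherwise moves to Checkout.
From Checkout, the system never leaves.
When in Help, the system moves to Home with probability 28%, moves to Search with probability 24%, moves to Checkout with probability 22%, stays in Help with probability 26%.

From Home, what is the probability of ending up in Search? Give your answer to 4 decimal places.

0.4888

Let h(s) be the probability of absorption at Search starting from transient state s. Then h(Search) = 1 and h(Checkout) = 0. By first-step analysis:
h(Home) = 0.2·1 + 0.32·h(Home) + 0.22·0 + 0.26·h(Help)
h(Help) = 0.24·1 + 0.28·h(Home) + 0.22·0 + 0.26·h(Help)
Solving: h(Home) = 0.4888, h(Help) = 0.5093.
Starting from Home, the probability is 0.4888.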